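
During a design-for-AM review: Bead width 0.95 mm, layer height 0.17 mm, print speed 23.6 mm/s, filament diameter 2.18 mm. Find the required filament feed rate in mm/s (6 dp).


Q = 0.95 * 0.17 * 23.6 = 3.8114 mm^3/s
A_fil = pi*(2.18/2)^2 = 3.73252623 mm^2
v_feed = 3.8114 / 3.73252623 = 1.021131 mm/s


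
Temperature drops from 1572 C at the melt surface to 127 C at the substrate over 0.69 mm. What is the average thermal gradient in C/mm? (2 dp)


G = (1572-127)/0.69 = 2094.2 C/mm


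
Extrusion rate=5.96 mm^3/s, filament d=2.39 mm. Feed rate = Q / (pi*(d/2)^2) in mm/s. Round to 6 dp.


A = pi*(2.39/2)^2 = 4.486273
v = 5.96 / 4.486273 = 1.328497 mm/s


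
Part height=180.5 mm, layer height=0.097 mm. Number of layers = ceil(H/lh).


Layers = ceil(180.5/0.097) = 1861


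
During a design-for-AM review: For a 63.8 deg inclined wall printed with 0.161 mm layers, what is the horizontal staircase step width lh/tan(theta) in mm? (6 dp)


step = 0.161 / tan(63.8) = 0.079222 mm


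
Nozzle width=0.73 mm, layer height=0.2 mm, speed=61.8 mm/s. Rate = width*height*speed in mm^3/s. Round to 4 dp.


Rate = 0.73 * 0.2 * 61.8 = 9.0228 mm^3/s


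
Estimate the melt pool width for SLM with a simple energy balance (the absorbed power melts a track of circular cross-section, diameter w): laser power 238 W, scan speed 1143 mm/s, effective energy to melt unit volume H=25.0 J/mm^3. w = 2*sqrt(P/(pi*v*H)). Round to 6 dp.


w = 2*sqrt(238/(pi*1143*25.0)) = 0.102979 mm


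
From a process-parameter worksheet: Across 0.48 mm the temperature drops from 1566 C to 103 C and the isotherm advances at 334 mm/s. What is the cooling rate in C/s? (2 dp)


G = (1566-103)/0.48 = 3047.91666667 C/mm
CR = 3047.91666667 * 334 = 1018004.17 C/s


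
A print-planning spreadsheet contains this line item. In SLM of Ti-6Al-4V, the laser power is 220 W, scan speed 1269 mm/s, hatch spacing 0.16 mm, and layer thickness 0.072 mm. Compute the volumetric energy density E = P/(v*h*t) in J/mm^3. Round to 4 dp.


E = 220 / (1269*0.16*0.072) = 15.049 J/mm^3


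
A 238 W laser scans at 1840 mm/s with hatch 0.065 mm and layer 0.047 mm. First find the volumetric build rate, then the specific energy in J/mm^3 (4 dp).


Build rate = 1840 * 0.065 * 0.047 = 5.6212 mm^3/s
SE = 238 / 5.6212 = 42.3397 J/mm^3


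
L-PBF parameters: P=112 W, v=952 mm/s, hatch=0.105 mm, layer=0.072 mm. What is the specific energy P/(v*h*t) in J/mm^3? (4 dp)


Build rate = 952 * 0.105 * 0.072 = 7.19712 mm^3/s
SE = 112 / 7.19712 = 15.5618 J/mm^3


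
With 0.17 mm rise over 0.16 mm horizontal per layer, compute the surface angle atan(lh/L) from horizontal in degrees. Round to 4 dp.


angle = atan(0.17/0.16) = 46.7357 degrees


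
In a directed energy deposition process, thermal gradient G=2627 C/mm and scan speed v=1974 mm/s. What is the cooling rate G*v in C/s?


CR = 2627 * 1974 = 5185698 C/s


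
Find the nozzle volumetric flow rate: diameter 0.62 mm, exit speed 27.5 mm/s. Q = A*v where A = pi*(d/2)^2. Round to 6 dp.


A = pi*(0.62/2)^2 = 0.30190705 mm^2
Q = 0.30190705 * 27.5 = 8.302444 mm^3/s


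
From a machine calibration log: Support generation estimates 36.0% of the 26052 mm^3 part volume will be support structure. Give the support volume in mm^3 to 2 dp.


V_support = 26052 * 0.36 = 9378.72 mm^3


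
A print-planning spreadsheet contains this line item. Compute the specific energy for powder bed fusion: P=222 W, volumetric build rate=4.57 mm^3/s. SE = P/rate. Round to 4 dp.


SE = 222 / 4.57 = 48.5777 J/mm^3


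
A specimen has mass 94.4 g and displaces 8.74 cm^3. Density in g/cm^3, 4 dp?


rho = 94.4 / 8.74 = 10.8009 g/cm^3


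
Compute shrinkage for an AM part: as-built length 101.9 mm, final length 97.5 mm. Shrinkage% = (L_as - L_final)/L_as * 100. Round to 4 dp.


Shrinkage = ((101.9-97.5)/101.9)*100 = 4.318 %


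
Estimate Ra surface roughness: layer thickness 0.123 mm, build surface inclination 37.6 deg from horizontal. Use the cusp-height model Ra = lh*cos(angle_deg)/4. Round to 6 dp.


Ra = 0.123 * cos(37.6) / 4 = 0.024363 mm


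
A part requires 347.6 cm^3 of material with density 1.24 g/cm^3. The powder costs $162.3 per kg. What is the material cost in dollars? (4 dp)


Mass = 347.6*1.24/1000 = 0.431024 kg
Cost = 0.431024 * 162.3 = 69.9552 $


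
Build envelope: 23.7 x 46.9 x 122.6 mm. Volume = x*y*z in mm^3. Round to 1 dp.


V = 23.7 * 46.9 * 122.6 = 136273.6 mm^3


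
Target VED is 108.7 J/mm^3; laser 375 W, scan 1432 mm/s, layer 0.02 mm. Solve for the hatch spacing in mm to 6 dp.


h = 375 / (108.7*1432*0.02) = 0.120456 mm


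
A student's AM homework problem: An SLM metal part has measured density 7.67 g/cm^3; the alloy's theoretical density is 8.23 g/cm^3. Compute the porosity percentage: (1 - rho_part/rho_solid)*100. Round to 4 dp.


Porosity = (1-7.67/8.23)*100 = 6.8044 %


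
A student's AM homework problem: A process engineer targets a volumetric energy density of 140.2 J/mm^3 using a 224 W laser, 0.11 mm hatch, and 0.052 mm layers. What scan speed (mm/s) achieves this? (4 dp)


v = 224 / (140.2*0.11*0.052) = 279.3212 mm/s


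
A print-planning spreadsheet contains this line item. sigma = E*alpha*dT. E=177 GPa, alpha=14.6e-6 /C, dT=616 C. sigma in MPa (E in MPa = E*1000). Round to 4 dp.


sigma = 177*1000 * 14.6e-6 * 616 = 1591.8672 MPa


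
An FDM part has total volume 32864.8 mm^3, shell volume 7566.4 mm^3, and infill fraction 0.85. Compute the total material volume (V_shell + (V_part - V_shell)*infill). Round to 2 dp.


V_infill = (32864.8 - 7566.4) * 0.85 = 21503.64
V_total = 7566.4 + 21503.64 = 29070.04 mm^3


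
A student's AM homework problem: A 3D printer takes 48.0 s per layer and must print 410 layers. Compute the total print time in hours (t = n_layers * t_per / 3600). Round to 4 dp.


t = 410 * 48.0 / 3600 = 5.4667 hrs


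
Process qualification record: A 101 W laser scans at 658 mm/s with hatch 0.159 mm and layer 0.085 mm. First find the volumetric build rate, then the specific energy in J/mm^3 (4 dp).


Build rate = 658 * 0.159 * 0.085 = 8.89287 mm^3/s
SE = 101 / 8.89287 = 11.3574 J/mm^3


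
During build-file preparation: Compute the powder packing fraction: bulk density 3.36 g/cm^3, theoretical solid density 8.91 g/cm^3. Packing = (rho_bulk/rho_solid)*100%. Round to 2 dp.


Packing = (3.36/8.91)*100 = 37.71 %


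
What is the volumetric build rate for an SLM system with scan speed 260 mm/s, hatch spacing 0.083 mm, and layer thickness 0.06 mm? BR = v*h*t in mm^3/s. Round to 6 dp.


Rate = 260 * 0.083 * 0.06 = 1.2948 mm^3/s


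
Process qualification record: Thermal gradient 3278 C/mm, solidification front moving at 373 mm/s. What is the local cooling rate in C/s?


CR = 3278 * 373 = 1222694 C/s


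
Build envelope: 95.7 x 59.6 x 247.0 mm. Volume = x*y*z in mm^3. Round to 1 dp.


V = 95.7 * 59.6 * 247.0 = 1408818.8 mm^3


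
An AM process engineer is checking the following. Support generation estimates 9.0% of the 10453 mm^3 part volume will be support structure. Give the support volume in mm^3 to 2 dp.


V_support = 10453 * 0.09 = 940.77 mm^3


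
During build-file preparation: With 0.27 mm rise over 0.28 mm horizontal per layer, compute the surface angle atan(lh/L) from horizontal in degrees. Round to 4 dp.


angle = atan(0.27/0.28) = 43.9584 degrees


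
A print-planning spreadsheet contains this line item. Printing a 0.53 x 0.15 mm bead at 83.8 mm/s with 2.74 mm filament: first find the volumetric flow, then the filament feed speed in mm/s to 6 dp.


Q = 0.53 * 0.15 * 83.8 = 6.6621 mm^3/s
A_fil = pi*(2.74/2)^2 = 5.89645525 mm^2
v_feed = 6.6621 / 5.89645525 = 1.129848 mm/s


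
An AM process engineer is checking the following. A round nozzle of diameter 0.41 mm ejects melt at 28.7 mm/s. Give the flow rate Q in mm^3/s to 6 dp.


A = pi*(0.41/2)^2 = 0.13202543 mm^2
Q = 0.13202543 * 28.7 = 3.78913 mm^3/s


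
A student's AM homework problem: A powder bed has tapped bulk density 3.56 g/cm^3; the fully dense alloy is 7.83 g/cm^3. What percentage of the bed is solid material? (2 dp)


Packing = (3.56/7.83)*100 = 45.47 %


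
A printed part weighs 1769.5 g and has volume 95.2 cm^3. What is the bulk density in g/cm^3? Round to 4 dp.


rho = 1769.5 / 95.2 = 18.5872 g/cm^3


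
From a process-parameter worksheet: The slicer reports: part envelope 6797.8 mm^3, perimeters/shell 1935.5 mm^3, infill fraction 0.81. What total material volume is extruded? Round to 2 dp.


V_infill = (6797.8 - 1935.5) * 0.81 = 3938.46
V_total = 1935.5 + 3938.46 = 5873.96 mm^3


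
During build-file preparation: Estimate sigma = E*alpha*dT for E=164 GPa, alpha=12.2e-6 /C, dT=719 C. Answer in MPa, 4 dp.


sigma = 164*1000 * 12.2e-6 * 719 = 1438.5752 MPa


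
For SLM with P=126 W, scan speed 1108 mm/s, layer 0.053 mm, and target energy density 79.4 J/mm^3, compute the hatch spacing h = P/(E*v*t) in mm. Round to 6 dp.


h = 126 / (79.4*1108*0.053) = 0.027023 mm


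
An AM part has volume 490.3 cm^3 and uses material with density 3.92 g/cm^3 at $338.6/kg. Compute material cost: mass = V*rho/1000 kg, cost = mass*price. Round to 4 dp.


Mass = 490.3*3.92/1000 = 1.921976 kg
Cost = 1.921976 * 338.6 = 650.7811 $


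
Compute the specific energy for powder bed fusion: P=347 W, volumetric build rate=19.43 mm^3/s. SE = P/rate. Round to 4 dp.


SE = 347 / 19.43 = 17.859 J/mm^3


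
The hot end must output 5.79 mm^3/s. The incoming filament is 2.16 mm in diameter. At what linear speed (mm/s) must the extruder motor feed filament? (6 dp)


A = pi*(2.16/2)^2 = 3.664354
v = 5.79 / 3.664354 = 1.580088 mm/s


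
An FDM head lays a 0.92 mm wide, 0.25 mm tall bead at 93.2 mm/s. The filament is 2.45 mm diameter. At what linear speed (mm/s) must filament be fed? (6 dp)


Q = 0.92 * 0.25 * 93.2 = 21.436 mm^3/s
A_fil = pi*(2.45/2)^2 = 4.71435248 mm^2
v_feed = 21.436 / 4.71435248 = 4.546966 mm/s


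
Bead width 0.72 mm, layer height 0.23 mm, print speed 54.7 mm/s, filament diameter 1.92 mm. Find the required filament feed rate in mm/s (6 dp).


Q = 0.72 * 0.23 * 54.7 = 9.05832 mm^3/s
A_fil = pi*(1.92/2)^2 = 2.89529179 mm^2
v_feed = 9.05832 / 2.89529179 = 3.128638 mm/s


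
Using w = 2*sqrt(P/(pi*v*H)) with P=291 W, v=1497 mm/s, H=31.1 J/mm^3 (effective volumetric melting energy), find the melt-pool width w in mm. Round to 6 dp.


w = 2*sqrt(291/(pi*1497*31.1)) = 0.089209 mm


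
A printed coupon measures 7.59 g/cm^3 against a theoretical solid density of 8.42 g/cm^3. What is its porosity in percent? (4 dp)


Porosity = (1-7.59/8.42)*100 = 9.8575 %


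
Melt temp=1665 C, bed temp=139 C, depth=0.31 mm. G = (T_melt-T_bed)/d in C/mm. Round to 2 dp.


G = (1665-139)/0.31 = 4922.58 C/mm


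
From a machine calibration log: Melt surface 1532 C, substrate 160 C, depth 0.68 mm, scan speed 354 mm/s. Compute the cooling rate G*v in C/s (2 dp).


G = (1532-160)/0.68 = 2017.64705882 C/mm
CR = 2017.64705882 * 354 = 714247.06 C/s


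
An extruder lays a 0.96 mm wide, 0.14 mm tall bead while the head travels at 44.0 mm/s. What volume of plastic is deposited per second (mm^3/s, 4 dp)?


Rate = 0.96 * 0.14 * 44.0 = 5.9136 mm^3/s


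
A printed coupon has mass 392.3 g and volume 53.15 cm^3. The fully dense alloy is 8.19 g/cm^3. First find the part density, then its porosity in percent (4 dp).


rho_part = 392.3 / 53.15 = 7.38099718 g/cm^3
Porosity = (1 - 7.38099718/8.19)*100 = 9.8779 %


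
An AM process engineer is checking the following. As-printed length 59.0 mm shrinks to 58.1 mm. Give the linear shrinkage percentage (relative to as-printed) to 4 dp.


Shrinkage = ((59.0-58.1)/59.0)*100 = 1.5254 %


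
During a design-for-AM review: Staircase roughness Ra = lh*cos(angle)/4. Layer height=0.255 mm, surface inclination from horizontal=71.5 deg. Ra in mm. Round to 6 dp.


Ra = 0.255 * cos(71.5) / 4 = 0.020228 mm


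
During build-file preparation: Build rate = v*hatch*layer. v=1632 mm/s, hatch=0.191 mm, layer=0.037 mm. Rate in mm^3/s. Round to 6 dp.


Rate = 1632 * 0.191 * 0.037 = 11.533344 mm^3/s


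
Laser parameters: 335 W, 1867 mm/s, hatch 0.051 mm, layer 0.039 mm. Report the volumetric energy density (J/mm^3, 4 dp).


E = 335 / (1867*0.051*0.039) = 90.2123 J/mm^3


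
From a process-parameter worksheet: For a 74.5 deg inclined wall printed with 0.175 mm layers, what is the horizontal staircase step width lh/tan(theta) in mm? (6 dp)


step = 0.175 / tan(74.5) = 0.048532 mm


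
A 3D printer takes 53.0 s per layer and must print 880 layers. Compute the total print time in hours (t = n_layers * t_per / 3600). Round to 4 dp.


t = 880 * 53.0 / 3600 = 12.9556 hrs


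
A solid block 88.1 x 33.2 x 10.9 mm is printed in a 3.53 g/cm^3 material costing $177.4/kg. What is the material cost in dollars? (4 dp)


V = 88.1 * 33.2 * 10.9 = 31881.628 mm^3 = 31.881628 cm^3
Mass = 31.881628 * 3.53 / 1000 = 0.11254215 kg
Cost = 0.11254215 * 177.4 = 19.965 $


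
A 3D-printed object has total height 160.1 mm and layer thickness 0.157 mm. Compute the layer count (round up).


Layers = ceil(160.1/0.157) = 1020


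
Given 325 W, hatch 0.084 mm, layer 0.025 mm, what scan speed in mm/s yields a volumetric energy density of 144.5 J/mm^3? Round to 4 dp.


v = 325 / (144.5*0.084*0.025) = 1071.0166 mm/s


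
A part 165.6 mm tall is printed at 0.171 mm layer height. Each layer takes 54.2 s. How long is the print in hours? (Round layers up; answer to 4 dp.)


Layers = ceil(165.6/0.171) = 969
t = 969 * 54.2 / 3600 = 14.5888 hrs


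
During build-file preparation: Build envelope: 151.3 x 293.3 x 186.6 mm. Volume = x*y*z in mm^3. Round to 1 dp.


V = 151.3 * 293.3 * 186.6 = 8280615.7 mm^3


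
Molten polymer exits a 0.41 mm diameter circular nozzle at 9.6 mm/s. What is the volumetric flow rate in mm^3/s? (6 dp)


A = pi*(0.41/2)^2 = 0.13202543 mm^2
Q = 0.13202543 * 9.6 = 1.267444 mm^3/s


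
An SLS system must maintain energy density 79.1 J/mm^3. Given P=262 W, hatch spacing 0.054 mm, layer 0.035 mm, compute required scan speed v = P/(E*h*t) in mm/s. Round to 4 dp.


v = 262 / (79.1*0.054*0.035) = 1752.5201 mm/s


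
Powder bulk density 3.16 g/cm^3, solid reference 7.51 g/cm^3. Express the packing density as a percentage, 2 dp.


Packing = (3.16/7.51)*100 = 42.08 %


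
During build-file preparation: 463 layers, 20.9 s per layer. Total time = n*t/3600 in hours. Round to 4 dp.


t = 463 * 20.9 / 3600 = 2.688 hrs


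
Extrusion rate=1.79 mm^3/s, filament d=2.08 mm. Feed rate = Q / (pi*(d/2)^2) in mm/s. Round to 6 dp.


A = pi*(2.08/2)^2 = 3.397947
v = 1.79 / 3.397947 = 0.526789 mm/s


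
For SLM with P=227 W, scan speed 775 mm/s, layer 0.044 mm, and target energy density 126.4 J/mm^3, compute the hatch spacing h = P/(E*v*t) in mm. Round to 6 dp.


h = 227 / (126.4*775*0.044) = 0.052665 mm


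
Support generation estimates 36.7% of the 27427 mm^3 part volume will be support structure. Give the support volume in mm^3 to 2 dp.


V_support = 27427 * 0.367 = 10065.71 mm^3


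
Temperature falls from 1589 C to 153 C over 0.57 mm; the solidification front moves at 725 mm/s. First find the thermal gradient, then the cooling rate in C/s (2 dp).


G = (1589-153)/0.57 = 2519.29824561 C/mm
CR = 2519.29824561 * 725 = 1826491.23 C/s


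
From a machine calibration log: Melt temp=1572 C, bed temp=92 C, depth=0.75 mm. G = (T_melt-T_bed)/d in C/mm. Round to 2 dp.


G = (1572-92)/0.75 = 1973.33 C/mm


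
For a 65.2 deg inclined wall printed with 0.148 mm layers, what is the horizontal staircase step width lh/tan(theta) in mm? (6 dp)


step = 0.148 / tan(65.2) = 0.068386 mm


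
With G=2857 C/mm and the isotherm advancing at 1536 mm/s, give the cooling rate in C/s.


CR = 2857 * 1536 = 4388352 C/s


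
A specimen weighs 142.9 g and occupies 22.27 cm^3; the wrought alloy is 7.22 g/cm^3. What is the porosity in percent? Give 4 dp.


rho_part = 142.9 / 22.27 = 6.41670409 g/cm^3
Porosity = (1 - 6.41670409/7.22)*100 = 11.126 %


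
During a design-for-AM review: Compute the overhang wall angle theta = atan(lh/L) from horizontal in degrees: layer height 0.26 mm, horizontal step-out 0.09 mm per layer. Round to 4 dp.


angle = atan(0.26/0.09) = 70.9065 degrees


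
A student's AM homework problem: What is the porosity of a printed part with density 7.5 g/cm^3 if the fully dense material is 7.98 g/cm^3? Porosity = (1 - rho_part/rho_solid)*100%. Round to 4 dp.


Porosity = (1-7.5/7.98)*100 = 6.015 %


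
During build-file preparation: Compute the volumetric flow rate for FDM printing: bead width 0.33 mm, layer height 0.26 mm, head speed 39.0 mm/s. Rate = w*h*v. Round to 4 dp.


Rate = 0.33 * 0.26 * 39.0 = 3.3462 mm^3/s


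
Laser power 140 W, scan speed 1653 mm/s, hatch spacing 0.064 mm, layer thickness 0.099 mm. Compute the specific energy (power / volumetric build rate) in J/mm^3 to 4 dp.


Build rate = 1653 * 0.064 * 0.099 = 10.473408 mm^3/s
SE = 140 / 10.473408 = 13.3672 J/mm^3


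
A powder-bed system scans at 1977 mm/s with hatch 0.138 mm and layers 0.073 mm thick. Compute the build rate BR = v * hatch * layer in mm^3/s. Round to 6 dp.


Rate = 1977 * 0.138 * 0.073 = 19.916298 mm^3/s


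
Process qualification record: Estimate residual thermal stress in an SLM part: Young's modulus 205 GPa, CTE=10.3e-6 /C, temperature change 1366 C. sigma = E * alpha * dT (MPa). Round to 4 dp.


sigma = 205*1000 * 10.3e-6 * 1366 = 2884.309 MPa


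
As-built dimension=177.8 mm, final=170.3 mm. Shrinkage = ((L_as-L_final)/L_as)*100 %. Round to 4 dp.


Shrinkage = ((177.8-170.3)/177.8)*100 = 4.2182 %


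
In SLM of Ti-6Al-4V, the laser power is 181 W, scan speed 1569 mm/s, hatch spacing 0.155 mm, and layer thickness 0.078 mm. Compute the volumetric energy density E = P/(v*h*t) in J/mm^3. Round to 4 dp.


E = 181 / (1569*0.155*0.078) = 9.5418 J/mm^3


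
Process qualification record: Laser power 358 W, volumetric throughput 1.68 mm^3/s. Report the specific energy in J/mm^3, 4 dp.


SE = 358 / 1.68 = 213.0952 J/mm^3


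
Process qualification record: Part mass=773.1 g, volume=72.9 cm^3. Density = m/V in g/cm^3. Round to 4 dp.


rho = 773.1 / 72.9 = 10.6049 g/cm^3


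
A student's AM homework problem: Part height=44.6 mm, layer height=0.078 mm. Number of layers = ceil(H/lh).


Layers = ceil(44.6/0.078) = 572


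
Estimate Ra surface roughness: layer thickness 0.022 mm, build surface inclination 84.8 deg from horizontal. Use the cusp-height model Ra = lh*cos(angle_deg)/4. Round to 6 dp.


Ra = 0.022 * cos(84.8) / 4 = 0.000498 mm


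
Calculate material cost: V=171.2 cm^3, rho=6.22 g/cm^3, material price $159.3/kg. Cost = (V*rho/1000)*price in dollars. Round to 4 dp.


Mass = 171.2*6.22/1000 = 1.064864 kg
Cost = 1.064864 * 159.3 = 169.6328 $


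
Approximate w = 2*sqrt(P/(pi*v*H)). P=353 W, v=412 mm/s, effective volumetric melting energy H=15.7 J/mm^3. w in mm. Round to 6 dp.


w = 2*sqrt(353/(pi*412*15.7)) = 0.263599 mm


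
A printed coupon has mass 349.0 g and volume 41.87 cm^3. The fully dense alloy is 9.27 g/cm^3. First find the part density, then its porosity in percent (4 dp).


rho_part = 349.0 / 41.87 = 8.33532362 g/cm^3
Porosity = (1 - 8.33532362/9.27)*100 = 10.0828 %


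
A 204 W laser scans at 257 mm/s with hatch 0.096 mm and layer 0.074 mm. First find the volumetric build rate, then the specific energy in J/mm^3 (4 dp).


Build rate = 257 * 0.096 * 0.074 = 1.825728 mm^3/s
SE = 204 / 1.825728 = 111.7362 J/mm^3


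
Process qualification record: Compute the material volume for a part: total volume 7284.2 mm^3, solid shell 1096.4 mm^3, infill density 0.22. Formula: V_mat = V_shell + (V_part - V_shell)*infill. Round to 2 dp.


V_infill = (7284.2 - 1096.4) * 0.22 = 1361.32
V_total = 1096.4 + 1361.32 = 2457.72 mm^3


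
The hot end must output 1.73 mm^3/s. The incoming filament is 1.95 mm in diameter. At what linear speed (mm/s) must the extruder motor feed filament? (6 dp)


A = pi*(1.95/2)^2 = 2.986477
v = 1.73 / 2.986477 = 0.579278 mm/s


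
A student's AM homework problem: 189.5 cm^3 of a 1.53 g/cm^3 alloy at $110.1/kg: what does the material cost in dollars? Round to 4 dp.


Mass = 189.5*1.53/1000 = 0.289935 kg
Cost = 0.289935 * 110.1 = 31.9218 $


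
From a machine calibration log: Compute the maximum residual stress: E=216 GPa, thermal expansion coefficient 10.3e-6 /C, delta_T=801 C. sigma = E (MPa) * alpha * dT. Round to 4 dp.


sigma = 216*1000 * 10.3e-6 * 801 = 1782.0648 MPa


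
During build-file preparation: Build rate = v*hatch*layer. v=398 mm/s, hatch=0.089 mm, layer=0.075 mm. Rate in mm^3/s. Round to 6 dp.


Rate = 398 * 0.089 * 0.075 = 2.65665 mm^3/s


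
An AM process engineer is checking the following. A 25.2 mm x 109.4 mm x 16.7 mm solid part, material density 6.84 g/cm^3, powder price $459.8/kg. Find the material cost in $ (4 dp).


V = 25.2 * 109.4 * 16.7 = 46039.896 mm^3 = 46.039896 cm^3
Mass = 46.039896 * 6.84 / 1000 = 0.31491289 kg
Cost = 0.31491289 * 459.8 = 144.7969 $


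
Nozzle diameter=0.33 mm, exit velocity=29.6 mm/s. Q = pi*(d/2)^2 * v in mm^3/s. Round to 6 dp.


A = pi*(0.33/2)^2 = 0.08552986 mm^2
Q = 0.08552986 * 29.6 = 2.531684 mm^3/s


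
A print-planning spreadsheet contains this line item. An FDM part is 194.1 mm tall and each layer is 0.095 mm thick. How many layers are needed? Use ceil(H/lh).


Layers = ceil(194.1/0.095) = 2044


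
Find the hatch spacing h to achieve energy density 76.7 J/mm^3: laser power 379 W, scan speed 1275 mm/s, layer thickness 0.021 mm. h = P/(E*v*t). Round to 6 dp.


h = 379 / (76.7*1275*0.021) = 0.18455 mm


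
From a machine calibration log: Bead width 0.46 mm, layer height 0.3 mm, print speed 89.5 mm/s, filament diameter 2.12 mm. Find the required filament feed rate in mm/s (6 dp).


Q = 0.46 * 0.3 * 89.5 = 12.351 mm^3/s
A_fil = pi*(2.12/2)^2 = 3.52989351 mm^2
v_feed = 12.351 / 3.52989351 = 3.498972 mm/s


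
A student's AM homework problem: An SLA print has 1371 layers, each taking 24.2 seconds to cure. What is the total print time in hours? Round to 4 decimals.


t = 1371 * 24.2 / 3600 = 9.2162 hrs


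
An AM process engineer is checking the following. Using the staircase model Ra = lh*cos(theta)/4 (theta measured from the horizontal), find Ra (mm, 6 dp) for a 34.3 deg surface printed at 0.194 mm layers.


Ra = 0.194 * cos(34.3) / 4 = 0.040066 mm


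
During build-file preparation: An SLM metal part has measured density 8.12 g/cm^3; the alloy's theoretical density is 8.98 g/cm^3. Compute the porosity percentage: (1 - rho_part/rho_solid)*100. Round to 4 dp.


Porosity = (1-8.12/8.98)*100 = 9.5768 %


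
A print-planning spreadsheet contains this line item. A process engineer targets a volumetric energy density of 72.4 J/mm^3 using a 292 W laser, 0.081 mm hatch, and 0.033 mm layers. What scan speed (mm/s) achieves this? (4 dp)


v = 292 / (72.4*0.081*0.033) = 1508.8474 mm/s


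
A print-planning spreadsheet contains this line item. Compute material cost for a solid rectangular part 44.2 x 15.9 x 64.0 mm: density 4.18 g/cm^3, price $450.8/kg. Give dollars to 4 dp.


V = 44.2 * 15.9 * 64.0 = 44977.92 mm^3 = 44.97792 cm^3
Mass = 44.97792 * 4.18 / 1000 = 0.18800771 kg
Cost = 0.18800771 * 450.8 = 84.7539 $


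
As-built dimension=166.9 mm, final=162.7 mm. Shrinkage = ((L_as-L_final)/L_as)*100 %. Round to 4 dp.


Shrinkage = ((166.9-162.7)/166.9)*100 = 2.5165 %


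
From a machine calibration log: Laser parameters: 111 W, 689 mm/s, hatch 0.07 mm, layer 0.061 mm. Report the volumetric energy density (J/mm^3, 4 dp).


E = 111 / (689*0.07*0.061) = 37.7291 J/mm^3


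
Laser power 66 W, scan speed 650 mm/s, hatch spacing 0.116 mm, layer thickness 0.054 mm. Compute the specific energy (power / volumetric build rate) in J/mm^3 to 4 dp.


Build rate = 650 * 0.116 * 0.054 = 4.0716 mm^3/s
SE = 66 / 4.0716 = 16.2098 J/mm^3


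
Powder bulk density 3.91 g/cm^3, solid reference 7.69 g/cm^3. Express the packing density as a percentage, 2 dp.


Packing = (3.91/7.69)*100 = 50.85 %


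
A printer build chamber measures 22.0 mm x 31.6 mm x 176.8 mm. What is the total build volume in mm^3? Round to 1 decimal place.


V = 22.0 * 31.6 * 176.8 = 122911.4 mm^3


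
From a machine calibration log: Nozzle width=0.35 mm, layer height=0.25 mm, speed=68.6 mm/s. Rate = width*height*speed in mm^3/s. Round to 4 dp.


Rate = 0.35 * 0.25 * 68.6 = 6.0025 mm^3/s


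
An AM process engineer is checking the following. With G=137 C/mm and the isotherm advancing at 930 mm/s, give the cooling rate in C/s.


CR = 137 * 930 = 127410 C/s


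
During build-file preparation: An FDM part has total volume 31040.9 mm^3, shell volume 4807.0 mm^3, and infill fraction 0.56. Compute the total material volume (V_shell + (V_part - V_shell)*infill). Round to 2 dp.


V_infill = (31040.9 - 4807.0) * 0.56 = 14690.98
V_total = 4807.0 + 14690.98 = 19497.98 mm^3


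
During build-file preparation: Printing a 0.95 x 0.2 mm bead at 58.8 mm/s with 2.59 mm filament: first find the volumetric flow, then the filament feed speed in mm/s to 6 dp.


Q = 0.95 * 0.2 * 58.8 = 11.172 mm^3/s
A_fil = pi*(2.59/2)^2 = 5.26852942 mm^2
v_feed = 11.172 / 5.26852942 = 2.120516 mm/s


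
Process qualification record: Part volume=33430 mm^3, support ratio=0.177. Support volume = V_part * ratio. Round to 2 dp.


V_support = 33430 * 0.177 = 5917.11 mm^3


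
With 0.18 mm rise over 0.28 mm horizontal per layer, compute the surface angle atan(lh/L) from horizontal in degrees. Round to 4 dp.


angle = atan(0.18/0.28) = 32.7352 degrees


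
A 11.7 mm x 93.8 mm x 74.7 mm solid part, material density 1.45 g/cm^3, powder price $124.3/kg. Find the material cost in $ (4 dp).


V = 11.7 * 93.8 * 74.7 = 81980.262 mm^3 = 81.980262 cm^3
Mass = 81.980262 * 1.45 / 1000 = 0.11887138 kg
Cost = 0.11887138 * 124.3 = 14.7757 $


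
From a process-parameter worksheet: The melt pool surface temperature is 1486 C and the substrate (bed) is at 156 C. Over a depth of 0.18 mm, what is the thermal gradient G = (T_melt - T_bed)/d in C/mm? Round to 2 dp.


G = (1486-156)/0.18 = 7388.89 C/mm


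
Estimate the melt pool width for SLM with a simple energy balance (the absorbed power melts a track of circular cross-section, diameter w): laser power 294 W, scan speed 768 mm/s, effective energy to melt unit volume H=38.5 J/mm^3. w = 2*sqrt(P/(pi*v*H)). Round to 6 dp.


w = 2*sqrt(294/(pi*768*38.5)) = 0.112517 mm


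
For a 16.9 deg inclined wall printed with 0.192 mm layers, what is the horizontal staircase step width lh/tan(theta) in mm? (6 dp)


step = 0.192 / tan(16.9) = 0.631946 mm


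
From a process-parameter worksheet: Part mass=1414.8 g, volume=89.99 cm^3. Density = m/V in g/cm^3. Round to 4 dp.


rho = 1414.8 / 89.99 = 15.7217 g/cm^3


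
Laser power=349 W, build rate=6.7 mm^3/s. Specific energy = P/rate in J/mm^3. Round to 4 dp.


SE = 349 / 6.7 = 52.0896 J/mm^3


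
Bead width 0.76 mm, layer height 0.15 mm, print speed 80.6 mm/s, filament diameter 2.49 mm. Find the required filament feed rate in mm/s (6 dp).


Q = 0.76 * 0.15 * 80.6 = 9.1884 mm^3/s
A_fil = pi*(2.49/2)^2 = 4.86954715 mm^2
v_feed = 9.1884 / 4.86954715 = 1.886911 mm/s


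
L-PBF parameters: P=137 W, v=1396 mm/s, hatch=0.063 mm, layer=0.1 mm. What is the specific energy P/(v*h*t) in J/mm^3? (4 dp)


Build rate = 1396 * 0.063 * 0.1 = 8.7948 mm^3/s
SE = 137 / 8.7948 = 15.5774 J/mm^3


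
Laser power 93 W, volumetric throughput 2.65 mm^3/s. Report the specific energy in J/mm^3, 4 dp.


SE = 93 / 2.65 = 35.0943 J/mm^3


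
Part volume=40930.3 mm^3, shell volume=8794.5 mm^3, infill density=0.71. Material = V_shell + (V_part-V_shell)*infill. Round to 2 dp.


V_infill = (40930.3 - 8794.5) * 0.71 = 22816.42
V_total = 8794.5 + 22816.42 = 31610.92 mm^3


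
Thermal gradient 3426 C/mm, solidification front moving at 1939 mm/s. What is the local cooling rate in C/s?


CR = 3426 * 1939 = 6643014 C/s


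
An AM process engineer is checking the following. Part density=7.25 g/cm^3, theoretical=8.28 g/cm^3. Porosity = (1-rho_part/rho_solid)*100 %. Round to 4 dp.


Porosity = (1-7.25/8.28)*100 = 12.4396 %


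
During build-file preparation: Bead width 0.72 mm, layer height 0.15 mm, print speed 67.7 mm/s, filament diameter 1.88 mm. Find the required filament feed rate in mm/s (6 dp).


Q = 0.72 * 0.15 * 67.7 = 7.3116 mm^3/s
A_fil = pi*(1.88/2)^2 = 2.77591127 mm^2
v_feed = 7.3116 / 2.77591127 = 2.633946 mm/s


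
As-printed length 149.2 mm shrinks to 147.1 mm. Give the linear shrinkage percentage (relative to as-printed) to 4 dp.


Shrinkage = ((149.2-147.1)/149.2)*100 = 1.4075 %


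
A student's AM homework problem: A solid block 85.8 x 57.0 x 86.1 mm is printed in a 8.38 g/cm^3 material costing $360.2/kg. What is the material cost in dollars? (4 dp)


V = 85.8 * 57.0 * 86.1 = 421080.66 mm^3 = 421.08066 cm^3
Mass = 421.08066 * 8.38 / 1000 = 3.52865593 kg
Cost = 3.52865593 * 360.2 = 1271.0219 $


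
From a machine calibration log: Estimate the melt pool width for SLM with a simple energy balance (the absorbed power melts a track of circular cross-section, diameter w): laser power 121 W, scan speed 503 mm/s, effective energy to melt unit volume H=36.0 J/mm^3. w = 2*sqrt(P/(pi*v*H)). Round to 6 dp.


w = 2*sqrt(121/(pi*503*36.0)) = 0.092239 mm


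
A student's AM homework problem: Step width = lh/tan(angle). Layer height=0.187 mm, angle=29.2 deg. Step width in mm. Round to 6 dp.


step = 0.187 / tan(29.2) = 0.334597 mm


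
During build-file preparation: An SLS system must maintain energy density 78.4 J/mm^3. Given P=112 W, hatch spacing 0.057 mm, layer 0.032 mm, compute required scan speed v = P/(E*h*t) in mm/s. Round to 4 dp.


v = 112 / (78.4*0.057*0.032) = 783.208 mm/s


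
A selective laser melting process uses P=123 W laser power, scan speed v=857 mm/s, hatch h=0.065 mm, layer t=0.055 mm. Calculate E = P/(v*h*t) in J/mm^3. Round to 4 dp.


E = 123 / (857*0.065*0.055) = 40.1466 J/mm^3


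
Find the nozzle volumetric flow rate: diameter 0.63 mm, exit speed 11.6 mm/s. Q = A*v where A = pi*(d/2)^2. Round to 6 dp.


A = pi*(0.63/2)^2 = 0.31172453 mm^2
Q = 0.31172453 * 11.6 = 3.616005 mm^3/s


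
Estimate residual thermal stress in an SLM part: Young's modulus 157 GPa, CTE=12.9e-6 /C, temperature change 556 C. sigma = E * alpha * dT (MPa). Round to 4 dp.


sigma = 157*1000 * 12.9e-6 * 556 = 1126.0668 MPa


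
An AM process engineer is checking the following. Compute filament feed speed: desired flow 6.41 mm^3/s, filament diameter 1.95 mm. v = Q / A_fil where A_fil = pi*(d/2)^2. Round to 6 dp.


A = pi*(1.95/2)^2 = 2.986477
v = 6.41 / 2.986477 = 2.146342 mm/s


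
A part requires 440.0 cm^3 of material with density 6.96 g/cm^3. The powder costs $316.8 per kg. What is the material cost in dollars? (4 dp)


Mass = 440.0*6.96/1000 = 3.0624 kg
Cost = 3.0624 * 316.8 = 970.1683 $


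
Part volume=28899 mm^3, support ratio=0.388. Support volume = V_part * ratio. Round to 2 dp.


V_support = 28899 * 0.388 = 11212.81 mm^3


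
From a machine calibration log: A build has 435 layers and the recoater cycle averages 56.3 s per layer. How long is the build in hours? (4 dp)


t = 435 * 56.3 / 3600 = 6.8029 hrs


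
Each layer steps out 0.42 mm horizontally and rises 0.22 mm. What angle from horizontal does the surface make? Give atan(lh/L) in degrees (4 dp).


angle = atan(0.22/0.42) = 27.646 degrees


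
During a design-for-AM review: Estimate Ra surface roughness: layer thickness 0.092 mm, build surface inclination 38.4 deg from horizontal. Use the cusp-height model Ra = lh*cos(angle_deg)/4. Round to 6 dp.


Ra = 0.092 * cos(38.4) / 4 = 0.018025 mm


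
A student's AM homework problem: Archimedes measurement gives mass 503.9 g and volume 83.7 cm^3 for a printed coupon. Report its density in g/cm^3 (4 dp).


rho = 503.9 / 83.7 = 6.0203 g/cm^3


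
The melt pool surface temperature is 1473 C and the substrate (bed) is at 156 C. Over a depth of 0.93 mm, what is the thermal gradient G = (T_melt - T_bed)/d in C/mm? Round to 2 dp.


G = (1473-156)/0.93 = 1416.13 C/mm


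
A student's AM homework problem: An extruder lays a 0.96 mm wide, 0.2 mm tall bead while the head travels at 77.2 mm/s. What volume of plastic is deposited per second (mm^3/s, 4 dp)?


Rate = 0.96 * 0.2 * 77.2 = 14.8224 mm^3/s


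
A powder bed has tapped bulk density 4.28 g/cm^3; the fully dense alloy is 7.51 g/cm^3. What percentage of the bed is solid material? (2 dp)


Packing = (4.28/7.51)*100 = 56.99 %


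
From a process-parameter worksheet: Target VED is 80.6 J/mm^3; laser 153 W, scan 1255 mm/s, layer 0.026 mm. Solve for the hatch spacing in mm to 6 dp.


h = 153 / (80.6*1255*0.026) = 0.058175 mm


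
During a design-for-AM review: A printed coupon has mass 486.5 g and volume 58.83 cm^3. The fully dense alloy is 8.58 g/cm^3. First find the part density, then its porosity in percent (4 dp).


rho_part = 486.5 / 58.83 = 8.26959035 g/cm^3
Porosity = (1 - 8.26959035/8.58)*100 = 3.6178 %


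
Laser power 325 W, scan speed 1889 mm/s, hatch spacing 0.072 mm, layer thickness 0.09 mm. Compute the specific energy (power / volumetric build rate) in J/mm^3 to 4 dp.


Build rate = 1889 * 0.072 * 0.09 = 12.24072 mm^3/s
SE = 325 / 12.24072 = 26.5507 J/mm^3


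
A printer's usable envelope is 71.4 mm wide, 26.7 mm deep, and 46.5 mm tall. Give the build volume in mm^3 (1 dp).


V = 71.4 * 26.7 * 46.5 = 88646.7 mm^3


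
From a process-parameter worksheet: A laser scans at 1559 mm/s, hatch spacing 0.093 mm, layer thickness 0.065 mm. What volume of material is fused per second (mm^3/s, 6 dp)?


Rate = 1559 * 0.093 * 0.065 = 9.424155 mm^3/s


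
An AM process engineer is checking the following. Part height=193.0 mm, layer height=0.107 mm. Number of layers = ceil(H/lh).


Layers = ceil(193.0/0.107) = 1804


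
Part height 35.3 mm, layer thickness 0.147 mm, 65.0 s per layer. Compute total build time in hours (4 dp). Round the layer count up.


Layers = ceil(35.3/0.147) = 241
t = 241 * 65.0 / 3600 = 4.3514 hrs


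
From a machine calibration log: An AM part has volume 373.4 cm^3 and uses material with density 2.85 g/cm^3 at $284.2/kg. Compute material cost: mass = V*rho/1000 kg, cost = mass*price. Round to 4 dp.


Mass = 373.4*2.85/1000 = 1.06419 kg
Cost = 1.06419 * 284.2 = 302.4428 $


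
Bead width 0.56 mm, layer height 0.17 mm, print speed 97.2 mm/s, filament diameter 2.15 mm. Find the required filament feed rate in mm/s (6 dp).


Q = 0.56 * 0.17 * 97.2 = 9.25344 mm^3/s
A_fil = pi*(2.15/2)^2 = 3.63050301 mm^2
v_feed = 9.25344 / 3.63050301 = 2.548804 mm/s


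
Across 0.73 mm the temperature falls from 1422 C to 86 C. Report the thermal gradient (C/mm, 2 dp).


G = (1422-86)/0.73 = 1830.14 C/mm


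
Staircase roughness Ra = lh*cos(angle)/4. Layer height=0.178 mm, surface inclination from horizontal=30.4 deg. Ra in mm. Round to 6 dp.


Ra = 0.178 * cos(30.4) / 4 = 0.038382 mm


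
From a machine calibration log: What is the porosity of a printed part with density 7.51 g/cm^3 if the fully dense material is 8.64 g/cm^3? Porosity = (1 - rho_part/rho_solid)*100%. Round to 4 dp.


Porosity = (1-7.51/8.64)*100 = 13.0787 %


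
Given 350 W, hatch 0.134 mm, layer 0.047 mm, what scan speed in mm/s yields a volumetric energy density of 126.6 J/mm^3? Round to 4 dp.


v = 350 / (126.6*0.134*0.047) = 438.9668 mm/s


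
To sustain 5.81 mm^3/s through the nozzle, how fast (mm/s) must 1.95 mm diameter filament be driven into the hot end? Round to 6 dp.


A = pi*(1.95/2)^2 = 2.986477
v = 5.81 / 2.986477 = 1.945436 mm/s


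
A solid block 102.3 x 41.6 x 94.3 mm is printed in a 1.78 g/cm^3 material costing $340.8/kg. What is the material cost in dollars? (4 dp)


V = 102.3 * 41.6 * 94.3 = 401310.624 mm^3 = 401.310624 cm^3
Mass = 401.310624 * 1.78 / 1000 = 0.71433291 kg
Cost = 0.71433291 * 340.8 = 243.4447 $


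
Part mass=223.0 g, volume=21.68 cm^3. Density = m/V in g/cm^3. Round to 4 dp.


rho = 223.0 / 21.68 = 10.286 g/cm^3


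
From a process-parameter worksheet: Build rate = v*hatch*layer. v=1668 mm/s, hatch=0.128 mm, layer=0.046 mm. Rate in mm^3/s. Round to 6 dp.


Rate = 1668 * 0.128 * 0.046 = 9.821184 mm^3/s


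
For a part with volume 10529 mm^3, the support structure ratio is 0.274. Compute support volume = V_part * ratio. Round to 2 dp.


V_support = 10529 * 0.274 = 2884.95 mm^3


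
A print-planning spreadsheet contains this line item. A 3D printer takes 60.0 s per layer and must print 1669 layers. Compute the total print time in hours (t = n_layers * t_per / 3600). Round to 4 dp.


t = 1669 * 60.0 / 3600 = 27.8167 hrs


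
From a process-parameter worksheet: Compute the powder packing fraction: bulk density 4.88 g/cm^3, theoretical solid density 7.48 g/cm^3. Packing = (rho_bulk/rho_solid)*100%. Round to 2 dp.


Packing = (4.88/7.48)*100 = 65.24 %


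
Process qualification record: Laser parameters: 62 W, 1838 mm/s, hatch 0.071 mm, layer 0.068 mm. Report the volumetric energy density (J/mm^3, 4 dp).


E = 62 / (1838*0.071*0.068) = 6.9868 J/mm^3


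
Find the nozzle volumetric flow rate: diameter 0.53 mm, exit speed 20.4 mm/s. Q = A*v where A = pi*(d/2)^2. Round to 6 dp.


A = pi*(0.53/2)^2 = 0.22061834 mm^2
Q = 0.22061834 * 20.4 = 4.500614 mm^3/s


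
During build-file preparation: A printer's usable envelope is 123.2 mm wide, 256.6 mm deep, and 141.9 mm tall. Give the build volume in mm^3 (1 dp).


V = 123.2 * 256.6 * 141.9 = 4485901.7 mm^3


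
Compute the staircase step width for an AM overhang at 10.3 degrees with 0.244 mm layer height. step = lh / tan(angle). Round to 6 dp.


step = 0.244 / tan(10.3) = 1.342645 mm


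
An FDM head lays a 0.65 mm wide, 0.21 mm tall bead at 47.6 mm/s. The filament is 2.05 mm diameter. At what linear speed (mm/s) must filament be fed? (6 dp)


Q = 0.65 * 0.21 * 47.6 = 6.4974 mm^3/s
A_fil = pi*(2.05/2)^2 = 3.30063578 mm^2
v_feed = 6.4974 / 3.30063578 = 1.96853 mm/s


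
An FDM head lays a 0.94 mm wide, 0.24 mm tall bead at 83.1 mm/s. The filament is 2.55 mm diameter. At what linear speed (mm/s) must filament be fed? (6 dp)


Q = 0.94 * 0.24 * 83.1 = 18.74736 mm^3/s
A_fil = pi*(2.55/2)^2 = 5.10705156 mm^2
v_feed = 18.74736 / 5.10705156 = 3.670877 mm/s


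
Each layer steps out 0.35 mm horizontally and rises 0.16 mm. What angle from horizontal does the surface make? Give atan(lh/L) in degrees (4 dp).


angle = atan(0.16/0.35) = 24.5672 degrees


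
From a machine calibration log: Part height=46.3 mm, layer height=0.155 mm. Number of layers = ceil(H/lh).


Layers = ceil(46.3/0.155) = 299


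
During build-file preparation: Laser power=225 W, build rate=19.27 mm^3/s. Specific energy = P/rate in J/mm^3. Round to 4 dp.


SE = 225 / 19.27 = 11.6762 J/mm^3


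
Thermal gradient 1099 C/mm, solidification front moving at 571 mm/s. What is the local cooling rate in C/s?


CR = 1099 * 571 = 627529 C/s


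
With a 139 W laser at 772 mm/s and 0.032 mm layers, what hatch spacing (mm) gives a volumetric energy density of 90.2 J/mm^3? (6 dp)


h = 139 / (90.2*772*0.032) = 0.062379 mm


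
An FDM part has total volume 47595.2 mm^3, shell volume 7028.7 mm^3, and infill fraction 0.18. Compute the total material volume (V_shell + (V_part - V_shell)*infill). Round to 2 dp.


V_infill = (47595.2 - 7028.7) * 0.18 = 7301.97
V_total = 7028.7 + 7301.97 = 14330.67 mm^3
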